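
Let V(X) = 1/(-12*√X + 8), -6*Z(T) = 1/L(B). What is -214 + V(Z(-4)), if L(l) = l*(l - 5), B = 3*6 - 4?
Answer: -72076/337 + I*√21/674 ≈ -213.88 + 0.0067991*I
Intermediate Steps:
B = 14 (B = 18 - 4 = 14)
L(l) = l*(-5 + l)
Z(T) = -1/756 (Z(T) = -1/(14*(-5 + 14))/6 = -1/(6*(14*9)) = -⅙/126 = -⅙*1/126 = -1/756)
V(X) = 1/(8 - 12*√X)
-214 + V(Z(-4)) = -214 - 1/(-8 + 12*√(-1/756)) = -214 - 1/(-8 + 12*(I*√21/126)) = -214 - 1/(-8 + 2*I*√21/21)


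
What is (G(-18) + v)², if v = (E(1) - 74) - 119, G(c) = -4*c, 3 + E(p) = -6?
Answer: 16900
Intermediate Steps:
E(p) = -9 (E(p) = -3 - 6 = -9)
v = -202 (v = (-9 - 74) - 119 = -83 - 119 = -202)
(G(-18) + v)² = (-4*(-18) - 202)² = (72 - 202)² = (-130)² = 16900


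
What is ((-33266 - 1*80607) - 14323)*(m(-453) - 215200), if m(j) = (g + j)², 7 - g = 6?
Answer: 1396823616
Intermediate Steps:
g = 1 (g = 7 - 1*6 = 7 - 6 = 1)
m(j) = (1 + j)²
((-33266 - 1*80607) - 14323)*(m(-453) - 215200) = ((-33266 - 1*80607) - 14323)*((1 - 453)² - 215200) = ((-33266 - 80607) - 14323)*((-452)² - 215200) = (-113873 - 14323)*(204304 - 215200) = -128196*(-10896) = 1396823616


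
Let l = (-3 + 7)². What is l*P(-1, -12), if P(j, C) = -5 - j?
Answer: -64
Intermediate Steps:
l = 16 (l = 4² = 16)
l*P(-1, -12) = 16*(-5 - 1*(-1)) = 16*(-5 + 1) = 16*(-4) = -64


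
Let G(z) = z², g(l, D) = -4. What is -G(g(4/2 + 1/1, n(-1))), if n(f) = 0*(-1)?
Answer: -16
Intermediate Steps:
n(f) = 0
-G(g(4/2 + 1/1, n(-1))) = -1*(-4)² = -1*16 = -16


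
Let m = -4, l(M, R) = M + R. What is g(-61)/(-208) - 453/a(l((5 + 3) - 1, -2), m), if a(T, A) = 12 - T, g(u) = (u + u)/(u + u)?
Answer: -94231/1456 ≈ -64.719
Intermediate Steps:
g(u) = 1 (g(u) = (2*u)/((2*u)) = (2*u)*(1/(2*u)) = 1)
g(-61)/(-208) - 453/a(l((5 + 3) - 1, -2), m) = 1/(-208) - 453/(12 - (((5 + 3) - 1) - 2)) = 1*(-1/208) - 453/(12 - ((8 - 1) - 2)) = -1/208 - 453/(12 - (7 - 2)) = -1/208 - 453/(12 - 1*5) = -1/208 - 453/(12 - 5) = -1/208 - 453/7 = -94231/1456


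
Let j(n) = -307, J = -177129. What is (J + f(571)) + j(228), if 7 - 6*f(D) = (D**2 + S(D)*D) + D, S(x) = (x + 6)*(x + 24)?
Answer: -98712043/3 ≈ -3.2904e+7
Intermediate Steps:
S(x) = (6 + x)*(24 + x)
f(D) = 7/6 - D/6 - D**2/6 - D*(144 + D**2 + 30*D)/6 (f(D) = 7/6 - ((D**2 + (144 + D**2 + 30*D)*D) + D)/6 = 7/6 - ((D**2 + D*(144 + D**2 + 30*D)) + D)/6 = 7/6 - (D + D**2 + D*(144 + D**2 + 30*D))/6 = 7/6 + (-D/6 - D**2/6 - D*(144 + D**2 + 30*D)/6) = 7/6 - D/6 - D**2/6 - D*(144 + D**2 + 30*D)/6)
(J + f(571)) + j(228) = (-177129 + (7/6 - 145/6*571 - 31/6*571**2 - 1/6*571**3)) - 307 = (-177129 + (7/6 - 82795/6 - 31/6*326041 - 1/6*186169411)) - 307 = (-177129 + (7/6 - 82795/6 - 10107271/6 - 186169411/6)) - 307 = (-177129 - 98179735/3) - 307 = -98711122/3 - 307 = -98712043/3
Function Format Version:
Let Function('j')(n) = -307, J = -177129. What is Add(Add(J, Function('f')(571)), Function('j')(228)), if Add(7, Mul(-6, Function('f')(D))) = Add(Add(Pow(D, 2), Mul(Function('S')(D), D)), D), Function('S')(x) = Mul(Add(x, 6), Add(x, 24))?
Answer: Rational(-98712043, 3) ≈ -3.2904e+7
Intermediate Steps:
Function('S')(x) = Mul(Add(6, x), Add(24, x))
Function('f')(D) = Add(Rational(7, 6), Mul(Rational(-1, 6), D), Mul(Rational(-1, 6), Pow(D, 2)), Mul(Rational(-1, 6), D, Add(144, Pow(D, 2), Mul(30, D)))) (Function('f')(D) = Add(Rational(7, 6), Mul(Rational(-1, 6), Add(Add(Pow(D, 2), Mul(Add(144, Pow(D, 2), Mul(30, D)), D)), D))) = Add(Rational(7, 6), Mul(Rational(-1, 6), Add(Add(Pow(D, 2), Mul(D, Add(144, Pow(D, 2), Mul(30, D)))), D))) = Add(Rational(7, 6), Mul(Rational(-1, 6), Add(D, Pow(D, 2), Mul(D, Add(144, Pow(D, 2), Mul(30, D)))))) = Add(Rational(7, 6), Add(Mul(Rational(-1, 6), D), Mul(Rational(-1, 6), Pow(D, 2)), Mul(Rational(-1, 6), D, Add(144, Pow(D, 2), Mul(30, D))))) = Add(Rational(7, 6), Mul(Rational(-1, 6), D), Mul(Rational(-1, 6), Pow(D, 2)), Mul(Rational(-1, 6), D, Add(144, Pow(D, 2), Mul(30, D)))))
Add(Add(J, Function('f')(571)), Function('j')(228)) = Add(Add(-177129, Add(Rational(7, 6), Mul(Rational(-145, 6), 571), Mul(Rational(-31, 6), Pow(571, 2)), Mul(Rational(-1, 6), Pow(571, 3)))), -307) = Add(Add(-177129, Add(Rational(7, 6), Rational(-82795, 6), Mul(Rational(-31, 6), 326041), Mul(Rational(-1, 6), 186169411))), -307) = Add(Add(-177129, Add(Rational(7, 6), Rational(-82795, 6), Rational(-10107271, 6), Rational(-186169411, 6))), -307) = Add(Add(-177129, Rational(-98179735, 3)), -307) = Add(Rational(-98711122, 3), -307) = Rational(-98712043, 3)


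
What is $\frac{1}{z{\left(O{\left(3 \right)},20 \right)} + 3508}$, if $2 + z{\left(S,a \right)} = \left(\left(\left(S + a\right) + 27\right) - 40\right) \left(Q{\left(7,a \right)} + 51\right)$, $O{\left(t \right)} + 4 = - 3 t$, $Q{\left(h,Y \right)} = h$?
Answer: $\frac{1}{3158} \approx 0.00031666$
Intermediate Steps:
$O{\left(t \right)} = -4 - 3 t$
$z{\left(S,a \right)} = -756 + 58 S + 58 a$ ($z{\left(S,a \right)} = -2 + \left(\left(\left(S + a\right) + 27\right) - 40\right) \left(7 + 51\right) = -2 + \left(\left(27 + S + a\right) - 40\right) 58 = -2 + \left(-13 + S + a\right) 58 = -2 + \left(-754 + 58 S + 58 a\right) = -756 + 58 S + 58 a$)
$\frac{1}{z{\left(O{\left(3 \right)},20 \right)} + 3508} = \frac{1}{\left(-756 + 58 \left(-4 - 9\right) + 58 \cdot 20\right) + 3508} = \frac{1}{\left(-756 + 58 \left(-4 - 9\right) + 1160\right) + 3508} = \frac{1}{\left(-756 + 58 \left(-13\right) + 1160\right) + 3508} = \frac{1}{\left(-756 - 754 + 1160\right) + 3508} = \frac{1}{-350 + 3508} = \frac{1}{3158}$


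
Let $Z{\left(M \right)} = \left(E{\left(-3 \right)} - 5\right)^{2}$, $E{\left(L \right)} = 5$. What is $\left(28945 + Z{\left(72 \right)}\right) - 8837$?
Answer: $20108$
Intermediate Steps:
$Z{\left(M \right)} = 0$ ($Z{\left(M \right)} = \left(5 - 5\right)^{2} = 0^{2} = 0$)
$\left(28945 + Z{\left(72 \right)}\right) - 8837 = \left(28945 + 0\right) - 8837 = 28945 - 8837 = 20108$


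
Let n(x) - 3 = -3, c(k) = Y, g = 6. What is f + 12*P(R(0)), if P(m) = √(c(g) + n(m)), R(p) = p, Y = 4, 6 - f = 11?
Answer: 19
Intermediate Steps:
f = -5 (f = 6 - 1*11 = 6 - 11 = -5)
c(k) = 4
n(x) = 0 (n(x) = 3 - 3 = 0)
P(m) = 2 (P(m) = √(4 + 0) = √4 = 2)
f + 12*P(R(0)) = -5 + 12*2 = -5 + 24 = 19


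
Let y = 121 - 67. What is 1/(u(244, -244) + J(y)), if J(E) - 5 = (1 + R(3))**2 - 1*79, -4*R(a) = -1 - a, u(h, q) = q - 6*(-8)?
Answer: -1/266 ≈ -0.0037594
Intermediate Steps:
u(h, q) = 48 + q (u(h, q) = q + 48 = 48 + q)
y = 54
R(a) = 1/4 + a/4 (R(a) = -(-1 - a)/4 = 1/4 + a/4)
J(E) = -70 (J(E) = 5 + ((1 + (1/4 + (1/4)*3))**2 - 1*79) = 5 + ((1 + (1/4 + 3/4))**2 - 79) = 5 + ((1 + 1)**2 - 79) = 5 + (2**2 - 79) = 5 + (4 - 79) = 5 - 75 = -70)
1/(u(244, -244) + J(y)) = 1/((48 - 244) - 70) = 1/(-196 - 70) = 1/(-266) = -1/266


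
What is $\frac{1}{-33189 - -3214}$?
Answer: $- \frac{1}{29975} \approx -3.3361 \cdot 10^{-5}$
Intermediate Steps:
$\frac{1}{-33189 - -3214} = \frac{1}{-33189 + \left(3266 - 52\right)} = \frac{1}{-33189 + 3214} = \frac{1}{-29975} = - \frac{1}{29975}$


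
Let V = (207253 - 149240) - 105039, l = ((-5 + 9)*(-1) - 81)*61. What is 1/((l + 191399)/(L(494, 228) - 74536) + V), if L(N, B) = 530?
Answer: -37003/1740196185 ≈ -2.1264e-5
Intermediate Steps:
l = -5185 (l = (4*(-1) - 81)*61 = (-4 - 81)*61 = -85*61 = -5185)
V = -47026 (V = 58013 - 105039 = -47026)
1/((l + 191399)/(L(494, 228) - 74536) + V) = 1/((-5185 + 191399)/(530 - 74536) - 47026) = 1/(186214/(-74006) - 47026) = 1/(186214*(-1/74006) - 47026) = 1/(-93107/37003 - 47026) = 1/(-1740196185/37003) = -37003/1740196185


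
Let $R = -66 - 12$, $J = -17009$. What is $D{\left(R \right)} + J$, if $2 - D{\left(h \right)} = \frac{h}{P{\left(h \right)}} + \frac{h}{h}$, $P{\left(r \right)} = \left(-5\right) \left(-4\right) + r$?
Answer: $- \frac{493271}{29} \approx -17009.0$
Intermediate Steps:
$P{\left(r \right)} = 20 + r$
$R = -78$ ($R = -66 - 12 = -78$)
$D{\left(h \right)} = 1 - \frac{h}{20 + h}$ ($D{\left(h \right)} = 2 - \left(\frac{h}{20 + h} + \frac{h}{h}\right) = 2 - \left(\frac{h}{20 + h} + 1\right) = 2 - \left(1 + \frac{h}{20 + h}\right) = 1 - \frac{h}{20 + h}$)
$D{\left(R \right)} + J = \frac{20}{20 - 78} - 17009 = \frac{20}{-58} - 17009 = 20 \left(- \frac{1}{58}\right) - 17009 = - \frac{10}{29} - 17009 = - \frac{493271}{29}$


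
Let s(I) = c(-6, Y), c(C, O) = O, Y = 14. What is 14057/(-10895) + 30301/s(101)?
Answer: 329932597/152530 ≈ 2163.1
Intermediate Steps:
s(I) = 14
14057/(-10895) + 30301/s(101) = 14057/(-10895) + 30301/14 = 14057*(-1/10895) + 30301*(1/14) = -14057/10895 + 30301/14 = 329932597/152530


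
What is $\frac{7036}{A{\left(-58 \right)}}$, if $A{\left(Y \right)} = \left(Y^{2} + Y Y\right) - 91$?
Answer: $\frac{7036}{6637} \approx 1.0601$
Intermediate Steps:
$A{\left(Y \right)} = -91 + 2 Y^{2}$ ($A{\left(Y \right)} = \left(Y^{2} + Y^{2}\right) - 91 = 2 Y^{2} - 91 = -91 + 2 Y^{2}$)
$\frac{7036}{A{\left(-58 \right)}} = \frac{7036}{-91 + 2 \left(-58\right)^{2}} = \frac{7036}{-91 + 2 \cdot 3364} = \frac{7036}{-91 + 6728} = \frac{7036}{6637}$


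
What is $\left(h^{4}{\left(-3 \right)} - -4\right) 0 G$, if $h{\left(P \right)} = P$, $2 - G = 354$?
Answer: $0$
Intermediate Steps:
$G = -352$ ($G = 2 - 354 = -352$)
$\left(h^{4}{\left(-3 \right)} - -4\right) 0 G = \left(\left(-3\right)^{4} - -4\right) 0 \left(-352\right) = \left(81 + 4\right) 0 \left(-352\right) = 85 \cdot 0 \left(-352\right) = 0 \left(-352\right) = 0$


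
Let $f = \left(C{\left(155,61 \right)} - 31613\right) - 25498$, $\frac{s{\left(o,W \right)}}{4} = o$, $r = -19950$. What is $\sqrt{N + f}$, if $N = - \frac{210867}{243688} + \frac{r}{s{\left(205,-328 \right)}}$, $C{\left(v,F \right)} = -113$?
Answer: $\frac{i \sqrt{1428714296330700038}}{4995604} \approx 239.27 i$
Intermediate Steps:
$s{\left(o,W \right)} = 4 o$
$f = -57224$ ($f = \left(-113 - 31613\right) - 25498 = -31726 - 25498 = -57224$)
$N = - \frac{251724327}{9991208}$ ($N = - \frac{210867}{243688} - \frac{19950}{4 \cdot 205} = \left(-210867\right) \frac{1}{243688} - \frac{19950}{820} = - \frac{210867}{243688} - \frac{1995}{82} = - \frac{251724327}{9991208} \approx -25.195$)
$\sqrt{N + f} = \sqrt{- \frac{251724327}{9991208} - 57224} = \sqrt{- \frac{571988610919}{9991208}} = \frac{i \sqrt{1428714296330700038}}{4995604}$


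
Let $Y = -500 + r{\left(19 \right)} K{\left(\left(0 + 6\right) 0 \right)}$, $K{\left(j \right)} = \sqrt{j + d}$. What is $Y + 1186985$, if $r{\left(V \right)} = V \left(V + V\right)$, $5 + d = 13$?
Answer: $1186485 + 1444 \sqrt{2} \approx 1.1885 \cdot 10^{6}$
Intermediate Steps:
$d = 8$ ($d = -5 + 13 = 8$)
$r{\left(V \right)} = 2 V^{2}$ ($r{\left(V \right)} = V 2 V = 2 V^{2}$)
$K{\left(j \right)} = \sqrt{8 + j}$ ($K{\left(j \right)} = \sqrt{j + 8} = \sqrt{8 + j}$)
$Y = -500 + 1444 \sqrt{2}$ ($Y = -500 + 2 \cdot 19^{2} \sqrt{8 + \left(0 + 6\right) 0} = -500 + 2 \cdot 361 \sqrt{8 + 6 \cdot 0} = -500 + 722 \sqrt{8 + 0} = -500 + 722 \sqrt{8} = -500 + 722 \cdot 2 \sqrt{2} = -500 + 1444 \sqrt{2} \approx 1542.1$)
$Y + 1186985 = \left(-500 + 1444 \sqrt{2}\right) + 1186985 = 1186485 + 1444 \sqrt{2}$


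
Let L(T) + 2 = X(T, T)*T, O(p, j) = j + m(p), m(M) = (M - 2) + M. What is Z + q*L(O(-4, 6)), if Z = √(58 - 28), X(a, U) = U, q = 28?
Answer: 392 + √30 ≈ 397.48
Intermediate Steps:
m(M) = -2 + 2*M (m(M) = (-2 + M) + M = -2 + 2*M)
O(p, j) = -2 + j + 2*p (O(p, j) = j + (-2 + 2*p) = -2 + j + 2*p)
L(T) = -2 + T² (L(T) = -2 + T*T = -2 + T²)
Z = √30 ≈ 5.4772
Z + q*L(O(-4, 6)) = √30 + 28*(-2 + (-2 + 6 + 2*(-4))²) = √30 + 28*(-2 + (-2 + 6 - 8)²) = √30 + 28*(-2 + (-4)²) = √30 + 28*(-2 + 16) = √30 + 28*14 = √30 + 392 = 392 + √30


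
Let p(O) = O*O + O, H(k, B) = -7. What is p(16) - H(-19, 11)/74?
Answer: 20135/74 ≈ 272.09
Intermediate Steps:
p(O) = O + O² (p(O) = O² + O = O + O²)
p(16) - H(-19, 11)/74 = 16*(1 + 16) - (-7)/74 = 16*17 - (-7)/74 = 272 - 1*(-7/74) = 272 + 7/74 = 20135/74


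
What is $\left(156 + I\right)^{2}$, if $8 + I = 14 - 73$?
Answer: $7921$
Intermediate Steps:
$I = -67$ ($I = -8 + \left(14 - 73\right) = -8 - 59 = -67$)
$\left(156 + I\right)^{2} = \left(156 - 67\right)^{2} = 89^{2} = 7921$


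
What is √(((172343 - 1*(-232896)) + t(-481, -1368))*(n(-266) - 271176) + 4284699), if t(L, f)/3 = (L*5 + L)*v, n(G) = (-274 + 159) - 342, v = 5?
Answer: I*√98313008018 ≈ 3.1355e+5*I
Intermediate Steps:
n(G) = -457 (n(G) = -115 - 342 = -457)
t(L, f) = 90*L (t(L, f) = 3*((L*5 + L)*5) = 3*((5*L + L)*5) = 3*((6*L)*5) = 3*(30*L) = 90*L)
√(((172343 - 1*(-232896)) + t(-481, -1368))*(n(-266) - 271176) + 4284699) = √(((172343 - 1*(-232896)) + 90*(-481))*(-457 - 271176) + 4284699) = √(((172343 + 232896) - 43290)*(-271633) + 4284699) = √((405239 - 43290)*(-271633) + 4284699) = √(361949*(-271633) + 4284699) = √(-98317292717 + 4284699) = √(-98313008018) = I*√98313008018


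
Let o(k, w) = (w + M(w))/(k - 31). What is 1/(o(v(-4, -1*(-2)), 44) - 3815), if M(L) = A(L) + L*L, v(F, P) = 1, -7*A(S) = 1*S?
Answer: -105/407483 ≈ -0.00025768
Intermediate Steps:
A(S) = -S/7
M(L) = L² - L/7 (M(L) = -L/7 + L*L = -L/7 + L² = L² - L/7)
o(k, w) = (w + w*(-⅐ + w))/(-31 + k) (o(k, w) = (w + w*(-⅐ + w))/(k - 31) = (w + w*(-⅐ + w))/(-31 + k))
1/(o(v(-4, -1*(-2)), 44) - 3815) = 1/((⅐)*44*(6 + 7*44)/(-31 + 1) - 3815) = 1/((⅐)*44*(6 + 308)/(-30) - 3815) = 1/((⅐)*44*(-1/30)*314 - 3815) = 1/(-6908/105 - 3815) = 1/(-407483/105) = -105/407483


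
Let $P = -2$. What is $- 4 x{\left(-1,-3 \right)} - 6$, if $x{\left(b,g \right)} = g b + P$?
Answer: $-10$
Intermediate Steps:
$x{\left(b,g \right)} = -2 + b g$ ($x{\left(b,g \right)} = g b - 2 = b g - 2 = -2 + b g$)
$- 4 x{\left(-1,-3 \right)} - 6 = - 4 \left(-2 - -3\right) - 6 = - 4 \left(-2 + 3\right) - 6 = \left(-4\right) 1 - 6 = -4 - 6 = -10$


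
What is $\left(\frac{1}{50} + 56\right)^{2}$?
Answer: $\frac{7845601}{2500} \approx 3138.2$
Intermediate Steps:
$\left(\frac{1}{50} + 56\right)^{2} = \left(\frac{2801}{50}\right)^{2} = \frac{7845601}{2500}$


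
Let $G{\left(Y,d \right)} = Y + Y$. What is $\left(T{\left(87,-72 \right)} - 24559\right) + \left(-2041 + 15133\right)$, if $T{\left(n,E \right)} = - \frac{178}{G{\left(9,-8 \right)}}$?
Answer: $- \frac{103292}{9} \approx -11477.0$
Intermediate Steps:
$G{\left(Y,d \right)} = 2 Y$
$T{\left(n,E \right)} = - \frac{89}{9}$ ($T{\left(n,E \right)} = - \frac{178}{2 \cdot 9} = - \frac{178}{18} = \left(-178\right) \frac{1}{18} = - \frac{89}{9}$)
$\left(T{\left(87,-72 \right)} - 24559\right) + \left(-2041 + 15133\right) = \left(- \frac{89}{9} - 24559\right) + \left(-2041 + 15133\right) = - \frac{221120}{9} + 13092 = - \frac{103292}{9}$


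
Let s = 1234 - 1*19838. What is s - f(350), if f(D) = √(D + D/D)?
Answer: -18604 - 3*√39 ≈ -18623.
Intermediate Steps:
f(D) = √(1 + D) (f(D) = √(D + 1) = √(1 + D))
s = -18604 (s = 1234 - 19838 = -18604)
s - f(350) = -18604 - √(1 + 350) = -18604 - √351 = -18604 - 3*√39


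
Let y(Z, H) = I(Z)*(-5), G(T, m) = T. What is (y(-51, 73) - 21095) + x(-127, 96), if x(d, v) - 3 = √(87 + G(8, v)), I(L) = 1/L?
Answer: -1075687/51 + √95 ≈ -21082.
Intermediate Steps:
x(d, v) = 3 + √95 (x(d, v) = 3 + √(87 + 8) = 3 + √95)
y(Z, H) = -5/Z
(y(-51, 73) - 21095) + x(-127, 96) = (-5/(-51) - 21095) + (3 + √95) = (-5*(-1/51) - 21095) + (3 + √95) = (5/51 - 21095) + (3 + √95) = -1075840/51 + (3 + √95) = -1075687/51 + √95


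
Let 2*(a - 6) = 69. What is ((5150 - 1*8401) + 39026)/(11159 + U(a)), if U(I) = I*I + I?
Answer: 143100/51359 ≈ 2.7863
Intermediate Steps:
a = 81/2 (a = 6 + (½)*69 = 6 + 69/2 = 81/2 ≈ 40.500)
U(I) = I + I² (U(I) = I² + I = I + I²)
((5150 - 1*8401) + 39026)/(11159 + U(a)) = ((5150 - 1*8401) + 39026)/(11159 + 81*(1 + 81/2)/2) = ((5150 - 8401) + 39026)/(11159 + (81/2)*(83/2)) = (-3251 + 39026)/(11159 + 6723/4) = 35775/(51359/4) = 35775*(4/51359) = 143100/51359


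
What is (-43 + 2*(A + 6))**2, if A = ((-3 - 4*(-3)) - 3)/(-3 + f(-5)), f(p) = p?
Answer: 4225/4 ≈ 1056.3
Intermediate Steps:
A = -3/4 (A = ((-3 - 4*(-3)) - 3)/(-3 - 5) = ((-3 + 12) - 3)/(-8) = (9 - 3)*(-1/8) = 6*(-1/8) = -3/4 ≈ -0.75000)
(-43 + 2*(A + 6))**2 = (-43 + 2*(-3/4 + 6))**2 = (-43 + 2*(21/4))**2 = (-43 + 21/2)**2 = (-65/2)**2 = 4225/4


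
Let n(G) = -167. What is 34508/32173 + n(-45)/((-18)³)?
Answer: 206623547/187632936 ≈ 1.1012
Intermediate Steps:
34508/32173 + n(-45)/((-18)³) = 34508/32173 - 167/((-18)³) = 34508*(1/32173) - 167/(-5832) = 34508/32173 - 167*(-1/5832) = 34508/32173 + 167/5832 = 206623547/187632936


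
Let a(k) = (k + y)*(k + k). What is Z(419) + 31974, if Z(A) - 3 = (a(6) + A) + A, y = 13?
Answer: 33043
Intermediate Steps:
a(k) = 2*k*(13 + k) (a(k) = (k + 13)*(k + k) = (13 + k)*(2*k) = 2*k*(13 + k))
Z(A) = 231 + 2*A (Z(A) = 3 + ((2*6*(13 + 6) + A) + A) = 3 + ((2*6*19 + A) + A) = 3 + ((228 + A) + A) = 3 + (228 + 2*A) = 231 + 2*A)
Z(419) + 31974 = (231 + 2*419) + 31974 = (231 + 838) + 31974 = 1069 + 31974 = 33043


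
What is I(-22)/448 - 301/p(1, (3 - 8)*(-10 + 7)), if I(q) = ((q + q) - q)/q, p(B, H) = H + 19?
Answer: -67407/7616 ≈ -8.8507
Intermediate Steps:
p(B, H) = 19 + H
I(q) = 1 (I(q) = (2*q - q)/q = q/q = 1)
I(-22)/448 - 301/p(1, (3 - 8)*(-10 + 7)) = 1/448 - 301/(19 + (3 - 8)*(-10 + 7)) = 1*(1/448) - 301/(19 - 5*(-3)) = 1/448 - 301/(19 + 15) = 1/448 - 301/34 = -67407/7616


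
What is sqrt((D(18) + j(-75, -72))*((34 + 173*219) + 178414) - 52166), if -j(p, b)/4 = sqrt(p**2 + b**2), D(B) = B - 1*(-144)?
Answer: 2*sqrt(8748526 - 649005*sqrt(1201)) ≈ 7414.3*I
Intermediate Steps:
D(B) = 144 + B (D(B) = B + 144 = 144 + B)
j(p, b) = -4*sqrt(b**2 + p**2) (j(p, b) = -4*sqrt(p**2 + b**2) = -4*sqrt(b**2 + p**2))
sqrt((D(18) + j(-75, -72))*((34 + 173*219) + 178414) - 52166) = sqrt(((144 + 18) - 4*sqrt((-72)**2 + (-75)**2))*((34 + 173*219) + 178414) - 52166) = sqrt((162 - 4*sqrt(5184 + 5625))*((34 + 37887) + 178414) - 52166) = sqrt((162 - 12*sqrt(1201))*(37921 + 178414) - 52166) = sqrt((162 - 12*sqrt(1201))*216335 - 52166) = sqrt((35046270 - 2596020*sqrt(1201)) - 52166) = sqrt(34994104 - 2596020*sqrt(1201))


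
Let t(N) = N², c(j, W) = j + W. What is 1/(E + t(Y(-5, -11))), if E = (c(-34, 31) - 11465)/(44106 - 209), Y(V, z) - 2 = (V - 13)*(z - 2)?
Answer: 43897/2444875844 ≈ 1.7955e-5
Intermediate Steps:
c(j, W) = W + j
Y(V, z) = 2 + (-13 + V)*(-2 + z) (Y(V, z) = 2 + (V - 13)*(z - 2) = 2 + (-13 + V)*(-2 + z))
E = -11468/43897 (E = ((31 - 34) - 11465)/(44106 - 209) = (-3 - 11465)/43897 = -11468*1/43897 = -11468/43897 ≈ -0.26125)
1/(E + t(Y(-5, -11))) = 1/(-11468/43897 + (28 - 13*(-11) - 2*(-5) - 5*(-11))²) = 1/(-11468/43897 + (28 + 143 + 10 + 55)²) = 1/(-11468/43897 + 236²) = 1/(-11468/43897 + 55696) = 1/(2444875844/43897) = 43897/2444875844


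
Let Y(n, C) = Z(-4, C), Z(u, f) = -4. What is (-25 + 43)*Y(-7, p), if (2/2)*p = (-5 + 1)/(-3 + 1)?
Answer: -72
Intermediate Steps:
p = 2 (p = (-5 + 1)/(-3 + 1) = -4/(-2) = -4*(-½) = 2)
Y(n, C) = -4
(-25 + 43)*Y(-7, p) = (-25 + 43)*(-4) = 18*(-4) = -72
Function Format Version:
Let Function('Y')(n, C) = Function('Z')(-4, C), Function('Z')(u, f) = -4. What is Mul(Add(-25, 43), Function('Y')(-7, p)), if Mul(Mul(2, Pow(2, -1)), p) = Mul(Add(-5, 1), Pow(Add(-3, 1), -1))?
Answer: -72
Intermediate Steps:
p = 2 (p = Mul(Add(-5, 1), Pow(Add(-3, 1), -1)) = Mul(-4, Pow(-2, -1)) = Mul(-4, Rational(-1, 2)) = 2)
Function('Y')(n, C) = -4
Mul(Add(-25, 43), Function('Y')(-7, p)) = Mul(Add(-25, 43), -4) = Mul(18, -4) = -72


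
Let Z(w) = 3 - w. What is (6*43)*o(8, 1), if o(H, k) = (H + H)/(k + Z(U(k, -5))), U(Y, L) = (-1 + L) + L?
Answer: 1376/5 ≈ 275.20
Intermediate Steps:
U(Y, L) = -1 + 2*L
o(H, k) = 2*H/(14 + k) (o(H, k) = (H + H)/(k + (3 - (-1 + 2*(-5)))) = (2*H)/(k + (3 - (-1 - 10))) = (2*H)/(k + (3 - 1*(-11))) = (2*H)/(k + (3 + 11)) = (2*H)/(k + 14) = (2*H)/(14 + k) = 2*H/(14 + k))
(6*43)*o(8, 1) = (6*43)*(2*8/(14 + 1)) = 258*(2*8/15) = 258*(2*8*(1/15)) = 258*(16/15) = 1376/5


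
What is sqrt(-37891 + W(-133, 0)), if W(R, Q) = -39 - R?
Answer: I*sqrt(37797) ≈ 194.41*I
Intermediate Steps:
sqrt(-37891 + W(-133, 0)) = sqrt(-37891 + (-39 - 1*(-133))) = sqrt(-37891 + (-39 + 133)) = sqrt(-37891 + 94) = sqrt(-37797) = I*sqrt(37797)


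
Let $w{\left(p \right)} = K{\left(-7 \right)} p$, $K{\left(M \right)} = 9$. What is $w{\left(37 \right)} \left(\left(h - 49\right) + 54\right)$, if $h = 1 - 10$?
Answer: $-1332$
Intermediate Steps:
$h = -9$ ($h = 1 - 10 = -9$)
$w{\left(p \right)} = 9 p$
$w{\left(37 \right)} \left(\left(h - 49\right) + 54\right) = 9 \cdot 37 \left(\left(-9 - 49\right) + 54\right) = 333 \left(-58 + 54\right) = 333 \left(-4\right) = -1332$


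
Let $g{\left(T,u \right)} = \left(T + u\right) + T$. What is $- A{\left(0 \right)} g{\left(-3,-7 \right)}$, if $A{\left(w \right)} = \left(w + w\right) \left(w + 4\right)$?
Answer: $0$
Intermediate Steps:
$g{\left(T,u \right)} = u + 2 T$
$A{\left(w \right)} = 2 w \left(4 + w\right)$
$- A{\left(0 \right)} g{\left(-3,-7 \right)} = - 2 \cdot 0 \left(4 + 0\right) \left(-7 + 2 \left(-3\right)\right) = - 2 \cdot 0 \cdot 4 \left(-7 - 6\right) = - 0 \left(-13\right) = \left(-1\right) 0 = 0$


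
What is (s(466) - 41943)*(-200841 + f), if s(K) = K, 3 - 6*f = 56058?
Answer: 17435562059/2 ≈ 8.7178e+9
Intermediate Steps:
f = -18685/2 (f = ½ - ⅙*56058 = ½ - 9343 = -18685/2 ≈ -9342.5)
(s(466) - 41943)*(-200841 + f) = (466 - 41943)*(-200841 - 18685/2) = -41477*(-420367/2) = 17435562059/2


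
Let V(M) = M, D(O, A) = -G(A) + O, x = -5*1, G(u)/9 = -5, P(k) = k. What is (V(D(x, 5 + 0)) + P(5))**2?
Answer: 2025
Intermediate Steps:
G(u) = -45 (G(u) = 9*(-5) = -45)
x = -5
D(O, A) = 45 + O (D(O, A) = -1*(-45) + O = 45 + O)
(V(D(x, 5 + 0)) + P(5))**2 = ((45 - 5) + 5)**2 = (40 + 5)**2 = 45**2 = 2025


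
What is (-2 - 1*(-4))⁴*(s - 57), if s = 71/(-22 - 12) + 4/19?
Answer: -304280/323 ≈ -942.04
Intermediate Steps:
s = -1213/646 (s = 71/(-34) + 4*(1/19) = 71*(-1/34) + 4/19 = -71/34 + 4/19 = -1213/646 ≈ -1.8777)
(-2 - 1*(-4))⁴*(s - 57) = (-2 - 1*(-4))⁴*(-1213/646 - 57) = (-2 + 4)⁴*(-38035/646) = 2⁴*(-38035/646) = 16*(-38035/646) = -304280/323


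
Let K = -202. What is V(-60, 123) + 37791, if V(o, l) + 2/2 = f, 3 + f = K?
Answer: 37585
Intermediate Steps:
f = -205 (f = -3 - 202 = -205)
V(o, l) = -206 (V(o, l) = -1 - 205 = -206)
V(-60, 123) + 37791 = -206 + 37791 = 37585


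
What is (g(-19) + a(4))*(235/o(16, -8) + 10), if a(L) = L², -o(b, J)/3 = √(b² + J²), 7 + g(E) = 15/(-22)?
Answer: 915/11 - 2867*√5/176 ≈ 46.757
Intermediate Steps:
g(E) = -169/22 (g(E) = -7 + 15/(-22) = -7 + 15*(-1/22) = -7 - 15/22 = -169/22)
o(b, J) = -3*√(J² + b²) (o(b, J) = -3*√(b² + J²) = -3*√(J² + b²))
(g(-19) + a(4))*(235/o(16, -8) + 10) = (-169/22 + 4²)*(235/((-3*√((-8)² + 16²))) + 10) = (-169/22 + 16)*(235/((-3*√(64 + 256))) + 10) = 183*(235/((-24*√5)) + 10)/22 = 183*(235*(-√5/120) + 10)/22 = 183*(-47*√5/24 + 10)/22 = 183*(10 - 47*√5/24)/22 = 915/11 - 2867*√5/176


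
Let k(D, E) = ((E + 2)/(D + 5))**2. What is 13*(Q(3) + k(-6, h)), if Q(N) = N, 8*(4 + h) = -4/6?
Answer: 13741/144 ≈ 95.424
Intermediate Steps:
h = -49/12 (h = -4 + (-4/6)/8 = -4 + (-4*1/6)/8 = -4 + (1/8)*(-2/3) = -4 - 1/12 = -49/12 ≈ -4.0833)
k(D, E) = (2 + E)**2/(5 + D)**2 (k(D, E) = ((2 + E)/(5 + D))**2 = (2 + E)**2/(5 + D)**2)
13*(Q(3) + k(-6, h)) = 13*(3 + (2 - 49/12)**2/(5 - 6)**2) = 13*(3 + (-25/12)**2/(-1)**2) = 13*(3 + (625/144)*1) = 13*(3 + 625/144) = 13*(1057/144) = 13741/144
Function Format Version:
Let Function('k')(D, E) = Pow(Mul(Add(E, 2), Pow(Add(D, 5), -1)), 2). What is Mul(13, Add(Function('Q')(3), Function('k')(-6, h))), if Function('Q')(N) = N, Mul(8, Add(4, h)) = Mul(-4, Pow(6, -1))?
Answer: Rational(13741, 144) ≈ 95.424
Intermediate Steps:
h = Rational(-49, 12) (h = Add(-4, Mul(Rational(1, 8), Mul(-4, Pow(6, -1)))) = Add(-4, Mul(Rational(1, 8), Mul(-4, Rational(1, 6)))) = Add(-4, Mul(Rational(1, 8), Rational(-2, 3))) = Add(-4, Rational(-1, 12)) = Rational(-49, 12) ≈ -4.0833)
Function('k')(D, E) = Mul(Pow(Add(2, E), 2), Pow(Add(5, D), -2)) (Function('k')(D, E) = Pow(Mul(Add(2, E), Pow(Add(5, D), -1)), 2) = Pow(Mul(Pow(Add(5, D), -1), Add(2, E)), 2) = Mul(Pow(Add(2, E), 2), Pow(Add(5, D), -2)))
Mul(13, Add(Function('Q')(3), Function('k')(-6, h))) = Mul(13, Add(3, Mul(Pow(Add(2, Rational(-49, 12)), 2), Pow(Add(5, -6), -2)))) = Mul(13, Add(3, Mul(Pow(Rational(-25, 12), 2), Pow(-1, -2)))) = Mul(13, Add(3, Mul(Rational(625, 144), 1))) = Mul(13, Add(3, Rational(625, 144))) = Mul(13, Rational(1057, 144)) = Rational(13741, 144)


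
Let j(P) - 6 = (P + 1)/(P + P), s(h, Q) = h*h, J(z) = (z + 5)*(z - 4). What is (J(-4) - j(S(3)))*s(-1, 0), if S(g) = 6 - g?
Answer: -44/3 ≈ -14.667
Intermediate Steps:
J(z) = (-4 + z)*(5 + z) (J(z) = (5 + z)*(-4 + z) = (-4 + z)*(5 + z))
s(h, Q) = h**2
j(P) = 6 + (1 + P)/(2*P) (j(P) = 6 + (P + 1)/(P + P) = 6 + (1 + P)/((2*P)) = 6 + (1 + P)*(1/(2*P)) = 6 + (1 + P)/(2*P))
(J(-4) - j(S(3)))*s(-1, 0) = ((-20 - 4 + (-4)**2) - (1 + 13*(6 - 1*3))/(2*(6 - 1*3)))*(-1)**2 = ((-20 - 4 + 16) - (1 + 13*(6 - 3))/(2*(6 - 3)))*1 = (-8 - (1 + 13*3)/(2*3))*1 = (-8 - (1 + 39)/(2*3))*1 = (-8 - 40/(2*3))*1 = (-8 - 1*20/3)*1 = (-8 - 20/3)*1 = -44/3*1 = -44/3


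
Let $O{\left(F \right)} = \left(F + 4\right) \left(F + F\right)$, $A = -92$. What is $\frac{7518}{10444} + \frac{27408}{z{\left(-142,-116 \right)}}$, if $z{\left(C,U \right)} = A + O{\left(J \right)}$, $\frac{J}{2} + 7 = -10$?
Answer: $\frac{5373111}{363302} \approx 14.79$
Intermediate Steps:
$J = -34$ ($J = -14 + 2 \left(-10\right) = -14 - 20 = -34$)
$O{\left(F \right)} = 2 F \left(4 + F\right)$ ($O{\left(F \right)} = \left(4 + F\right) 2 F = 2 F \left(4 + F\right)$)
$z{\left(C,U \right)} = 1948$ ($z{\left(C,U \right)} = -92 + 2 \left(-34\right) \left(4 - 34\right) = -92 + 2 \left(-34\right) \left(-30\right) = -92 + 2040 = 1948$)
$\frac{7518}{10444} + \frac{27408}{z{\left(-142,-116 \right)}} = \frac{7518}{10444} + \frac{27408}{1948} = 7518 \cdot \frac{1}{10444} + 27408 \cdot \frac{1}{1948} = \frac{537}{746} + \frac{6852}{487} = \frac{5373111}{363302}$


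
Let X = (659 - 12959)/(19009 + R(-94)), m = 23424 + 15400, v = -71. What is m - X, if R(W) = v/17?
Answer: 2090590778/53847 ≈ 38825.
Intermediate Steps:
R(W) = -71/17
m = 38824
X = -34850/53847 (X = (659 - 12959)/(19009 - 71/17) = -12300/323082/17 = -12300*17/323082 = -34850/53847 ≈ -0.64720)
m - X = 38824 - 1*(-34850/53847) = 38824 + 34850/53847 = 2090590778/53847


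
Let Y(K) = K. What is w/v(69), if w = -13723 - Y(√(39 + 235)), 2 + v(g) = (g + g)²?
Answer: -13723/19042 - √274/19042 ≈ -0.72154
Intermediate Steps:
v(g) = -2 + 4*g² (v(g) = -2 + (g + g)² = -2 + (2*g)² = -2 + 4*g²)
w = -13723 - √274 (w = -13723 - √(39 + 235) = -13723 - √274 ≈ -13740.)
w/v(69) = (-13723 - √274)/(-2 + 4*69²) = (-13723 - √274)/(-2 + 4*4761) = (-13723 - √274)/(-2 + 19044) = (-13723 - √274)/19042 = (-13723 - √274)*(1/19042) = -13723/19042 - √274/19042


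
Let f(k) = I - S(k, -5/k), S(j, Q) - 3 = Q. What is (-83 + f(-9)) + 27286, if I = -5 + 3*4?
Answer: 244858/9 ≈ 27206.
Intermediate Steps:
S(j, Q) = 3 + Q
I = 7 (I = -5 + 12 = 7)
f(k) = 4 + 5/k (f(k) = 7 - (3 - 5/k) = 7 + (-3 + 5/k) = 4 + 5/k)
(-83 + f(-9)) + 27286 = (-83 + (4 + 5/(-9))) + 27286 = (-83 + (4 + 5*(-⅑))) + 27286 = (-83 + (4 - 5/9)) + 27286 = (-83 + 31/9) + 27286 = -716/9 + 27286 = 244858/9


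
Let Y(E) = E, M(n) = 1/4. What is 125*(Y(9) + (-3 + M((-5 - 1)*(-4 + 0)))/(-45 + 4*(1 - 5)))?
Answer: 275875/244 ≈ 1130.6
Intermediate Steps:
M(n) = ¼
125*(Y(9) + (-3 + M((-5 - 1)*(-4 + 0)))/(-45 + 4*(1 - 5))) = 125*(9 + (-3 + ¼)/(-45 + 4*(1 - 5))) = 125*(9 - 11/(4*(-45 + 4*(-4)))) = 125*(9 - 11/(4*(-45 - 16))) = 125*(9 - 11/4/(-61)) = 125*(9 - 11/4*(-1/61)) = 125*(9 + 11/244) = 125*(2207/244) = 275875/244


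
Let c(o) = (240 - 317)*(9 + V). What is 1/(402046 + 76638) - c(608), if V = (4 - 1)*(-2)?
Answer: 110576005/478684 ≈ 231.00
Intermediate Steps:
V = -6 (V = 3*(-2) = -6)
c(o) = -231 (c(o) = (240 - 317)*(9 - 6) = -77*3 = -231)
1/(402046 + 76638) - c(608) = 1/(402046 + 76638) - 1*(-231) = 1/478684 + 231 = 110576005/478684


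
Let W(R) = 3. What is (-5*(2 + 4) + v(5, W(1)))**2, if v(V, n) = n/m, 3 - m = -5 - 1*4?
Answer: 14161/16 ≈ 885.06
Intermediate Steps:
m = 12 (m = 3 - (-5 - 1*4) = 3 - (-5 - 4) = 3 - 1*(-9) = 3 + 9 = 12)
v(V, n) = n/12
(-5*(2 + 4) + v(5, W(1)))**2 = (-5*(2 + 4) + (1/12)*3)**2 = (-5*6 + 1/4)**2 = (-30 + 1/4)**2 = (-119/4)**2 = 14161/16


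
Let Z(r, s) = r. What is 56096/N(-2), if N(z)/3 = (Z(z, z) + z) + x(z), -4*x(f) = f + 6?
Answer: -56096/15 ≈ -3739.7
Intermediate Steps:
x(f) = -3/2 - f/4 (x(f) = -(f + 6)/4 = -(6 + f)/4 = -3/2 - f/4)
N(z) = -9/2 + 21*z/4 (N(z) = 3*((z + z) + (-3/2 - z/4)) = 3*(2*z + (-3/2 - z/4)) = 3*(-3/2 + 7*z/4) = -9/2 + 21*z/4)
56096/N(-2) = 56096/(-9/2 + (21/4)*(-2)) = 56096/(-9/2 - 21/2) = 56096/(-15) = 56096*(-1/15) = -56096/15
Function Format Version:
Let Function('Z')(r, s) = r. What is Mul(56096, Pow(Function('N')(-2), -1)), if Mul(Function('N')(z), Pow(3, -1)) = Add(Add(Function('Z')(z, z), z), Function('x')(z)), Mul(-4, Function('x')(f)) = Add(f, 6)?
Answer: Rational(-56096, 15) ≈ -3739.7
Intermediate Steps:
Function('x')(f) = Add(Rational(-3, 2), Mul(Rational(-1, 4), f)) (Function('x')(f) = Mul(Rational(-1, 4), Add(f, 6)) = Mul(Rational(-1, 4), Add(6, f)) = Add(Rational(-3, 2), Mul(Rational(-1, 4), f)))
Function('N')(z) = Add(Rational(-9, 2), Mul(Rational(21, 4), z)) (Function('N')(z) = Mul(3, Add(Add(z, z), Add(Rational(-3, 2), Mul(Rational(-1, 4), z)))) = Mul(3, Add(Mul(2, z), Add(Rational(-3, 2), Mul(Rational(-1, 4), z)))) = Mul(3, Add(Rational(-3, 2), Mul(Rational(7, 4), z))) = Add(Rational(-9, 2), Mul(Rational(21, 4), z)))
Mul(56096, Pow(Function('N')(-2), -1)) = Mul(56096, Pow(Add(Rational(-9, 2), Mul(Rational(21, 4), -2)), -1)) = Mul(56096, Pow(Add(Rational(-9, 2), Rational(-21, 2)), -1)) = Mul(56096, Pow(-15, -1)) = Mul(56096, Rational(-1, 15)) = Rational(-56096, 15)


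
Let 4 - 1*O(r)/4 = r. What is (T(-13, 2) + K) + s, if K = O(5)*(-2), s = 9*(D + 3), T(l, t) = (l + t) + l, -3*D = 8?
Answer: -13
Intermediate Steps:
D = -8/3 (D = -⅓*8 = -8/3 ≈ -2.6667)
O(r) = 16 - 4*r
T(l, t) = t + 2*l
s = 3 (s = 9*(-8/3 + 3) = 9*(⅓) = 3)
K = 8 (K = (16 - 4*5)*(-2) = (16 - 20)*(-2) = -4*(-2) = 8)
(T(-13, 2) + K) + s = ((2 + 2*(-13)) + 8) + 3 = ((2 - 26) + 8) + 3 = (-24 + 8) + 3 = -16 + 3 = -13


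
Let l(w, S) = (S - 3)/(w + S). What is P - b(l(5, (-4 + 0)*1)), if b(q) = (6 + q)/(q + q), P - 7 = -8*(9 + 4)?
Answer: -1359/14 ≈ -97.071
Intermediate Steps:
P = -97 (P = 7 - 8*(9 + 4) = 7 - 8*13 = 7 - 104 = -97)
l(w, S) = (-3 + S)/(S + w)
b(q) = (6 + q)/(2*q) (b(q) = (6 + q)/((2*q)) = (6 + q)*(1/(2*q)) = (6 + q)/(2*q))
P - b(l(5, (-4 + 0)*1)) = -97 - (6 + (-3 + (-4 + 0)*1)/((-4 + 0)*1 + 5))/(2*((-3 + (-4 + 0)*1)/((-4 + 0)*1 + 5))) = -97 - (6 + (-3 - 4*1)/(-4*1 + 5))/(2*((-3 - 4*1)/(-4*1 + 5))) = -97 - (6 + (-3 - 4)/(-4 + 5))/(2*((-3 - 4)/(-4 + 5))) = -97 - (6 - 7/1)/(2*(-7/1)) = -97 - (6 + 1*(-7))/(2*(1*(-7))) = -97 - (6 - 7)/(2*(-7)) = -97 - (-1)*(-1)/(2*7) = -97 - 1*1/14 = -97 - 1/14 = -1359/14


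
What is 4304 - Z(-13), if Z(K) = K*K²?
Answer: 6501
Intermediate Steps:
Z(K) = K³
4304 - Z(-13) = 4304 - 1*(-13)³ = 4304 - 1*(-2197) = 4304 + 2197 = 6501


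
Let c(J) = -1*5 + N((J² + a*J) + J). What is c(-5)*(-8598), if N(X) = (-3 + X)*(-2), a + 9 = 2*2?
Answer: 765222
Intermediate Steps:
a = -5 (a = -9 + 2*2 = -9 + 4 = -5)
N(X) = 6 - 2*X
c(J) = 1 - 2*J² + 8*J (c(J) = -1*5 + (6 - 2*((J² - 5*J) + J)) = -5 + (6 - 2*(J² - 4*J)) = -5 + (6 + (-2*J² + 8*J)) = -5 + (6 - 2*J² + 8*J) = 1 - 2*J² + 8*J)
c(-5)*(-8598) = (1 - 2*(-5)*(-4 - 5))*(-8598) = (1 - 2*(-5)*(-9))*(-8598) = (1 - 90)*(-8598) = -89*(-8598) = 765222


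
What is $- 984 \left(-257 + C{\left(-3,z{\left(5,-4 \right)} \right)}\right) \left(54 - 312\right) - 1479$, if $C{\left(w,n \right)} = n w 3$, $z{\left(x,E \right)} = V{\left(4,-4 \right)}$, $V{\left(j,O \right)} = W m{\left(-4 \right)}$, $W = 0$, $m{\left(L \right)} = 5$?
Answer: $-65246583$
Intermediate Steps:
$V{\left(j,O \right)} = 0$ ($V{\left(j,O \right)} = 0 \cdot 5 = 0$)
$z{\left(x,E \right)} = 0$
$C{\left(w,n \right)} = 3 n w$
$- 984 \left(-257 + C{\left(-3,z{\left(5,-4 \right)} \right)}\right) \left(54 - 312\right) - 1479 = - 984 \left(-257 + 3 \cdot 0 \left(-3\right)\right) \left(54 - 312\right) - 1479 = - 984 \left(-257 + 0\right) \left(-258\right) - 1479 = - 984 \left(\left(-257\right) \left(-258\right)\right) - 1479 = \left(-984\right) 66306 - 1479 = -65245104 - 1479 = -65246583$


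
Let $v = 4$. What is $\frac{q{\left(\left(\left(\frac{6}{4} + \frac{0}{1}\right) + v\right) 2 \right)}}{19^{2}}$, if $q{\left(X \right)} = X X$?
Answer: $\frac{121}{361} \approx 0.33518$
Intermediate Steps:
$q{\left(X \right)} = X^{2}$
$\frac{q{\left(\left(\left(\frac{6}{4} + \frac{0}{1}\right) + v\right) 2 \right)}}{19^{2}} = \frac{\left(\left(\left(\frac{6}{4} + \frac{0}{1}\right) + 4\right) 2\right)^{2}}{19^{2}} = \frac{\left(\left(\left(6 \cdot \frac{1}{4} + 0 \cdot 1\right) + 4\right) 2\right)^{2}}{361} = \left(\left(\left(\frac{3}{2} + 0\right) + 4\right) 2\right)^{2} \cdot \frac{1}{361} = \left(\left(\frac{3}{2} + 4\right) 2\right)^{2} \cdot \frac{1}{361} = \left(\frac{11}{2} \cdot 2\right)^{2} \cdot \frac{1}{361} = 11^{2} \cdot \frac{1}{361} = 121 \cdot \frac{1}{361} = \frac{121}{361}$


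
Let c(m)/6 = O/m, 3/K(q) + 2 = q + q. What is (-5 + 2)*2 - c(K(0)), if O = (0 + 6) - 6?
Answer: -6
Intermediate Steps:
O = 0 (O = 6 - 6 = 0)
K(q) = 3/(-2 + 2*q) (K(q) = 3/(-2 + (q + q)) = 3/(-2 + 2*q))
c(m) = 0 (c(m) = 6*(0/m) = 6*0 = 0)
(-5 + 2)*2 - c(K(0)) = (-5 + 2)*2 - 1*0 = -3*2 + 0 = -6 + 0 = -6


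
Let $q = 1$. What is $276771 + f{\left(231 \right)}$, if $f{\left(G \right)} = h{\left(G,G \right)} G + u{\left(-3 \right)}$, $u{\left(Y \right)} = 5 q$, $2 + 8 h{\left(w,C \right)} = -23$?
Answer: $\frac{2208433}{8} \approx 2.7605 \cdot 10^{5}$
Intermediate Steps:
$h{\left(w,C \right)} = - \frac{25}{8}$ ($h{\left(w,C \right)} = - \frac{1}{4} + \frac{1}{8} \left(-23\right) = - \frac{1}{4} - \frac{23}{8} = - \frac{25}{8}$)
$u{\left(Y \right)} = 5$ ($u{\left(Y \right)} = 5 \cdot 1 = 5$)
$f{\left(G \right)} = 5 - \frac{25 G}{8}$ ($f{\left(G \right)} = - \frac{25 G}{8} + 5 = 5 - \frac{25 G}{8}$)
$276771 + f{\left(231 \right)} = 276771 + \left(5 - \frac{5775}{8}\right) = 276771 - \frac{5735}{8} = \frac{2208433}{8}$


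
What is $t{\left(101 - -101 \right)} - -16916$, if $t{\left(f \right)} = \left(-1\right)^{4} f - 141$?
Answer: $16977$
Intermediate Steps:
$t{\left(f \right)} = -141 + f$ ($t{\left(f \right)} = 1 f - 141 = f - 141 = -141 + f$)
$t{\left(101 - -101 \right)} - -16916 = \left(-141 + \left(101 - -101\right)\right) - -16916 = \left(-141 + \left(101 + 101\right)\right) + 16916 = \left(-141 + 202\right) + 16916 = 61 + 16916 = 16977$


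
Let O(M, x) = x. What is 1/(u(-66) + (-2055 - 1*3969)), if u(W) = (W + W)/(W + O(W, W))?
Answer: -1/6023 ≈ -0.00016603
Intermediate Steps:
u(W) = 1 (u(W) = (W + W)/(W + W) = (2*W)/((2*W)) = (2*W)*(1/(2*W)) = 1)
1/(u(-66) + (-2055 - 1*3969)) = 1/(1 + (-2055 - 1*3969)) = 1/(1 + (-2055 - 3969)) = 1/(1 - 6024) = 1/(-6023) = -1/6023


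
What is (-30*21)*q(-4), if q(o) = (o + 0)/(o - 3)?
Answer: -360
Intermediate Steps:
q(o) = o/(-3 + o)
(-30*21)*q(-4) = (-30*21)*(-4/(-3 - 4)) = -(-2520)/(-7) = -(-2520)*(-1)/7 = -630*4/7 = -360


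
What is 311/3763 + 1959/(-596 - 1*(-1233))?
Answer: 7569824/2397031 ≈ 3.1580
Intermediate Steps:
311/3763 + 1959/(-596 - 1*(-1233)) = 311*(1/3763) + 1959/(-596 + 1233) = 311/3763 + 1959/637 = 7569824/2397031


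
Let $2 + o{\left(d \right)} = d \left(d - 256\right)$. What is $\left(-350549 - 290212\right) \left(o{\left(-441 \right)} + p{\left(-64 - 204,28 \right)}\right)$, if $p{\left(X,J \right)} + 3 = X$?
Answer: $-196780266144$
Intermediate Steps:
$p{\left(X,J \right)} = -3 + X$
$o{\left(d \right)} = -2 + d \left(-256 + d\right)$ ($o{\left(d \right)} = -2 + d \left(d - 256\right) = -2 + d \left(-256 + d\right)$)
$\left(-350549 - 290212\right) \left(o{\left(-441 \right)} + p{\left(-64 - 204,28 \right)}\right) = \left(-350549 - 290212\right) \left(\left(-2 + \left(-441\right)^{2} - -112896\right) - 271\right) = - 640761 \left(\left(-2 + 194481 + 112896\right) - 271\right) = - 640761 \left(307375 - 271\right) = \left(-640761\right) 307104 = -196780266144$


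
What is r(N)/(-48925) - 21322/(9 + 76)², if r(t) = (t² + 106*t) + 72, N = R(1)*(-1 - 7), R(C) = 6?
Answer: -40943386/14139325 ≈ -2.8957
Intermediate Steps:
N = -48 (N = 6*(-1 - 7) = 6*(-8) = -48)
r(t) = 72 + t² + 106*t
r(N)/(-48925) - 21322/(9 + 76)² = (72 + (-48)² + 106*(-48))/(-48925) - 21322/(9 + 76)² = (72 + 2304 - 5088)*(-1/48925) - 21322/(85²) = -2712*(-1/48925) - 21322/7225 = 2712/48925 - 21322*1/7225 = 2712/48925 - 21322/7225 = -40943386/14139325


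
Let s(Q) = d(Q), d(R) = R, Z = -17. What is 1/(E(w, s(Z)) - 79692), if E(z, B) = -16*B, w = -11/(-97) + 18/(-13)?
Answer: -1/79420 ≈ -1.2591e-5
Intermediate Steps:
s(Q) = Q
w = -1603/1261 (w = -11*(-1/97) + 18*(-1/13) = 11/97 - 18/13 = -1603/1261 ≈ -1.2712)
1/(E(w, s(Z)) - 79692) = 1/(-16*(-17) - 79692) = 1/(272 - 79692) = 1/(-79420) = -1/79420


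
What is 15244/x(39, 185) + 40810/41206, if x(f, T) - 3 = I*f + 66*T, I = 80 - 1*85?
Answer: 25422701/11254857 ≈ 2.2588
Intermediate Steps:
I = -5 (I = 80 - 85 = -5)
x(f, T) = 3 - 5*f + 66*T (x(f, T) = 3 + (-5*f + 66*T) = 3 - 5*f + 66*T)
15244/x(39, 185) + 40810/41206 = 15244/(3 - 5*39 + 66*185) + 40810/41206 = 15244/(3 - 195 + 12210) + 40810*(1/41206) = 15244/12018 + 1855/1873 = 15244*(1/12018) + 1855/1873 = 7622/6009 + 1855/1873 = 25422701/11254857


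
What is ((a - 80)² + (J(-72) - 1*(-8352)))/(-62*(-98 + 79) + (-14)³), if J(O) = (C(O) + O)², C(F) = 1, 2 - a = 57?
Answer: -15809/783 ≈ -20.190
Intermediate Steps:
a = -55 (a = 2 - 1*57 = 2 - 57 = -55)
J(O) = (1 + O)²
((a - 80)² + (J(-72) - 1*(-8352)))/(-62*(-98 + 79) + (-14)³) = ((-55 - 80)² + ((1 - 72)² - 1*(-8352)))/(-62*(-98 + 79) + (-14)³) = ((-135)² + ((-71)² + 8352))/(-62*(-19) - 2744) = (18225 + (5041 + 8352))/(1178 - 2744) = (18225 + 13393)/(-1566) = 31618*(-1/1566) = -15809/783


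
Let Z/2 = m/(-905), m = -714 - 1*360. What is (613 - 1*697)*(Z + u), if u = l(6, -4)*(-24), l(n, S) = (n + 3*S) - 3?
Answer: -16600752/905 ≈ -18343.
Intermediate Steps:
m = -1074 (m = -714 - 360 = -1074)
l(n, S) = -3 + n + 3*S
Z = 2148/905 (Z = 2*(-1074/(-905)) = 2*(-1074*(-1/905)) = 2*(1074/905) = 2148/905 ≈ 2.3735)
u = 216 (u = (-3 + 6 + 3*(-4))*(-24) = (-3 + 6 - 12)*(-24) = -9*(-24) = 216)
(613 - 1*697)*(Z + u) = (613 - 1*697)*(2148/905 + 216) = (613 - 697)*(197628/905) = -84*197628/905 = -16600752/905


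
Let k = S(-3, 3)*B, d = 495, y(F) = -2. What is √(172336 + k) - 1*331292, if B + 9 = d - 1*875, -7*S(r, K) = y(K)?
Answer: -331292 + √8439018/7 ≈ -3.3088e+5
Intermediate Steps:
S(r, K) = 2/7 (S(r, K) = -⅐*(-2) = 2/7)
B = -389 (B = -9 + (495 - 1*875) = -9 + (495 - 875) = -9 - 380 = -389)
k = -778/7 (k = (2/7)*(-389) = -778/7 ≈ -111.14)
√(172336 + k) - 1*331292 = √(172336 - 778/7) - 1*331292 = √(1205574/7) - 331292 = √8439018/7 - 331292 = -331292 + √8439018/7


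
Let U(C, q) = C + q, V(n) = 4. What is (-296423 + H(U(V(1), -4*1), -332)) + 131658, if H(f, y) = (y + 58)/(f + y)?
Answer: -27350853/166 ≈ -1.6476e+5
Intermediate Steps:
H(f, y) = (58 + y)/(f + y)
(-296423 + H(U(V(1), -4*1), -332)) + 131658 = (-296423 + (58 - 332)/((4 - 4*1) - 332)) + 131658 = (-296423 - 274/((4 - 4) - 332)) + 131658 = (-296423 - 274/(0 - 332)) + 131658 = (-296423 - 274/(-332)) + 131658 = (-296423 - 1/332*(-274)) + 131658 = (-296423 + 137/166) + 131658 = -49206081/166 + 131658 = -27350853/166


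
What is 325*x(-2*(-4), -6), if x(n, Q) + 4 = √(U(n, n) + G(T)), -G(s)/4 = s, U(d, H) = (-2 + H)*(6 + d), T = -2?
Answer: -1300 + 650*√23 ≈ 1817.3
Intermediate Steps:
G(s) = -4*s
x(n, Q) = -4 + √(-4 + n² + 4*n) (x(n, Q) = -4 + √((-12 - 2*n + 6*n + n*n) - 4*(-2)) = -4 + √((-12 - 2*n + 6*n + n²) + 8) = -4 + √((-12 + n² + 4*n) + 8) = -4 + √(-4 + n² + 4*n))
325*x(-2*(-4), -6) = 325*(-4 + √(-4 + (-2*(-4))² + 4*(-2*(-4)))) = 325*(-4 + √(-4 + 8² + 4*8)) = 325*(-4 + √(-4 + 64 + 32)) = 325*(-4 + √92) = 325*(-4 + 2*√23) = -1300 + 650*√23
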